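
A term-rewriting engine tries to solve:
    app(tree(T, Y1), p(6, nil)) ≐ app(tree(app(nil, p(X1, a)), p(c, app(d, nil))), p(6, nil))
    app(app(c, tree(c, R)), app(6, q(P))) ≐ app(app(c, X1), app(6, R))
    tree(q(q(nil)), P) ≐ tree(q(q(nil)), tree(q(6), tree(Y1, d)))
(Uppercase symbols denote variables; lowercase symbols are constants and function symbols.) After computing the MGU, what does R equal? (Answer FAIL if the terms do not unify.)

Decompose app/2: tree(T, Y1) ≐ tree(app(nil, p(X1, a)), p(c, app(d, nil))),  p(6, nil) ≐ p(6, nil).
Decompose tree/2: T ≐ app(nil, p(X1, a)),  Y1 ≐ p(c, app(d, nil)).
Bind T := app(nil, p(X1, a)); no other remaining equation mentions T.
Bind Y1 := p(c, app(d, nil)); substituting into the one remaining equation that mentions Y1 gives: tree(q(q(nil)), P) ≐ tree(q(q(nil)), tree(q(6), tree(p(c, app(d, nil)), d))).
Delete trivial equation p(6, nil) ≐ p(6, nil).
Decompose app/2: app(c, tree(c, R)) ≐ app(c, X1),  app(6, q(P)) ≐ app(6, R).
Decompose app/2: c ≐ c,  tree(c, R) ≐ X1.
Delete trivial equation c ≐ c.
Bind X1 := tree(c, R); no other remaining equation mentions X1. Substituting into the earlier binding gives T := app(nil, p(tree(c, R), a)).
Decompose app/2: 6 ≐ 6,  q(P) ≐ R.
Delete trivial equation 6 ≐ 6.
Bind R := q(P); no other remaining equation mentions R. Substituting into the earlier bindings gives T := app(nil, p(tree(c, q(P)), a)), X1 := tree(c, q(P)).
Decompose tree/2: q(q(nil)) ≐ q(q(nil)),  P ≐ tree(q(6), tree(p(c, app(d, nil)), d)).
Delete trivial equation q(q(nil)) ≐ q(q(nil)).
Bind P := tree(q(6), tree(p(c, app(d, nil)), d)). Substituting into the earlier bindings gives T := app(nil, p(tree(c, q(tree(q(6), tree(p(c, app(d, nil)), d)))), a)), X1 := tree(c, q(tree(q(6), tree(p(c, app(d, nil)), d)))), R := q(tree(q(6), tree(p(c, app(d, nil)), d))).
MGU = { T -> app(nil, p(tree(c, q(tree(q(6), tree(p(c, app(d, nil)), d)))), a)), Y1 -> p(c, app(d, nil)), X1 -> tree(c, q(tree(q(6), tree(p(c, app(d, nil)), d)))), R -> q(tree(q(6), tree(p(c, app(d, nil)), d))), P -> tree(q(6), tree(p(c, app(d, nil)), d)) }, so R -> q(tree(q(6), tree(p(c, app(d, nil)), d))).

q(tree(q(6), tree(p(c, app(d, nil)), d)))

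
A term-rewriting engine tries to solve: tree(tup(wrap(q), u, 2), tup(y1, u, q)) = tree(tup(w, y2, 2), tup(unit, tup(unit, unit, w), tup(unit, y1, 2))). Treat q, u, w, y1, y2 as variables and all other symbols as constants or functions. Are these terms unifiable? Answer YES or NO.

YES

Decompose tree/2: tup(wrap(q), u, 2) = tup(w, y2, 2),  tup(y1, u, q) = tup(unit, tup(unit, unit, w), tup(unit, y1, 2)).
Decompose tup/3: wrap(q) = w,  u = y2,  2 = 2.
Bind w := wrap(q); substituting into the one remaining equation that mentions w gives: tup(y1, u, q) = tup(unit, tup(unit, unit, wrap(q)), tup(unit, y1, 2)).
Bind u := y2; substituting into the one remaining equation that mentions u gives: tup(y1, y2, q) = tup(unit, tup(unit, unit, wrap(q)), tup(unit, y1, 2)).
Delete trivial equation 2 = 2.
Decompose tup/3: y1 = unit,  y2 = tup(unit, unit, wrap(q)),  q = tup(unit, y1, 2).
Bind y1 := unit; substituting into the one remaining equation that mentions y1 gives: q = tup(unit, unit, 2).
Bind y2 := tup(unit, unit, wrap(q)); no other remaining equation mentions y2. Substituting into the earlier binding gives u := tup(unit, unit, wrap(q)).
Bind q := tup(unit, unit, 2). Substituting into the earlier bindings gives w := wrap(tup(unit, unit, 2)), u := tup(unit, unit, wrap(tup(unit, unit, 2))), y2 := tup(unit, unit, wrap(tup(unit, unit, 2))).
No equations remain and no clash or occurs-check failure arose, so a unifier exists.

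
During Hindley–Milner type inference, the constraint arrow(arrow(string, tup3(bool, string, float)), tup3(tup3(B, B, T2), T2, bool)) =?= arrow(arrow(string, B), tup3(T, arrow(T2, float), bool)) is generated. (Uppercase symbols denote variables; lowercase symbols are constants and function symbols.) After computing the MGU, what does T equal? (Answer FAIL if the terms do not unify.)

Decompose arrow/2: arrow(string, tup3(bool, string, float)) =?= arrow(string, B),  tup3(tup3(B, B, T2), T2, bool) =?= tup3(T, arrow(T2, float), bool).
Decompose arrow/2: string =?= string,  tup3(bool, string, float) =?= B.
Delete trivial equation string =?= string.
Bind B := tup3(bool, string, float); substituting into the remaining equation gives: tup3(tup3(tup3(bool, string, float), tup3(bool, string, float), T2), T2, bool) =?= tup3(T, arrow(T2, float), bool).
Decompose tup3/3: tup3(tup3(bool, string, float), tup3(bool, string, float), T2) =?= T,  T2 =?= arrow(T2, float),  bool =?= bool.
Bind T := tup3(tup3(bool, string, float), tup3(bool, string, float), T2); no other remaining equation mentions T.
Occurs check fails: T2 occurs in arrow(T2, float); the equation T2 =?= arrow(T2, float) has no finite solution.

FAIL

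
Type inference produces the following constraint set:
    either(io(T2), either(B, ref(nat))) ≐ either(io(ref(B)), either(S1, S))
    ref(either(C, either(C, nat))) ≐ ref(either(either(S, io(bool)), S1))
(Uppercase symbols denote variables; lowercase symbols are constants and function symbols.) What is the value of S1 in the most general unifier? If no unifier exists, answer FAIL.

either(either(ref(nat), io(bool)), nat)

Decompose either/2: io(T2) ≐ io(ref(B)),  either(B, ref(nat)) ≐ either(S1, S).
Decompose io/1: T2 ≐ ref(B).
Bind T2 := ref(B); no other remaining equation mentions T2.
Decompose either/2: B ≐ S1,  ref(nat) ≐ S.
Bind B := S1; no other remaining equation mentions B. Substituting into the earlier binding gives T2 := ref(S1).
Bind S := ref(nat); substituting into the remaining equation gives: ref(either(C, either(C, nat))) ≐ ref(either(either(ref(nat), io(bool)), S1)).
Decompose ref/1: either(C, either(C, nat)) ≐ either(either(ref(nat), io(bool)), S1).
Decompose either/2: C ≐ either(ref(nat), io(bool)),  either(C, nat) ≐ S1.
Bind C := either(ref(nat), io(bool)); substituting into the remaining equation gives: either(either(ref(nat), io(bool)), nat) ≐ S1.
Bind S1 := either(either(ref(nat), io(bool)), nat). Substituting into the earlier bindings gives T2 := ref(either(either(ref(nat), io(bool)), nat)), B := either(either(ref(nat), io(bool)), nat).
MGU = { T2 ↦ ref(either(either(ref(nat), io(bool)), nat)), B ↦ either(either(ref(nat), io(bool)), nat), S ↦ ref(nat), C ↦ either(ref(nat), io(bool)), S1 ↦ either(either(ref(nat), io(bool)), nat) }, so S1 ↦ either(either(ref(nat), io(bool)), nat).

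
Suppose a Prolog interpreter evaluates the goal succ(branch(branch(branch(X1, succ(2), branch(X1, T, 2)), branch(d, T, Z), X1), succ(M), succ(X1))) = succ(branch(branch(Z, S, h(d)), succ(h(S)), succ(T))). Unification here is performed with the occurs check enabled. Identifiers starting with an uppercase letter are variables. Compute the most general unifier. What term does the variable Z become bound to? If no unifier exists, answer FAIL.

Decompose succ/1: branch(branch(branch(X1, succ(2), branch(X1, T, 2)), branch(d, T, Z), X1), succ(M), succ(X1)) = branch(branch(Z, S, h(d)), succ(h(S)), succ(T)).
Decompose branch/3: branch(branch(X1, succ(2), branch(X1, T, 2)), branch(d, T, Z), X1) = branch(Z, S, h(d)),  succ(M) = succ(h(S)),  succ(X1) = succ(T).
Decompose branch/3: branch(X1, succ(2), branch(X1, T, 2)) = Z,  branch(d, T, Z) = S,  X1 = h(d).
Bind Z := branch(X1, succ(2), branch(X1, T, 2)); substituting into the one remaining equation that mentions Z gives: branch(d, T, branch(X1, succ(2), branch(X1, T, 2))) = S.
Bind S := branch(d, T, branch(X1, succ(2), branch(X1, T, 2))); substituting into the one remaining equation that mentions S gives: succ(M) = succ(h(branch(d, T, branch(X1, succ(2), branch(X1, T, 2))))).
Bind X1 := h(d); substituting into the remaining equations gives: succ(M) = succ(h(branch(d, T, branch(h(d), succ(2), branch(h(d), T, 2))))),  succ(h(d)) = succ(T). Substituting into the earlier bindings gives Z := branch(h(d), succ(2), branch(h(d), T, 2)), S := branch(d, T, branch(h(d), succ(2), branch(h(d), T, 2))).
Decompose succ/1: M = h(branch(d, T, branch(h(d), succ(2), branch(h(d), T, 2)))).
Bind M := h(branch(d, T, branch(h(d), succ(2), branch(h(d), T, 2)))); no other remaining equation mentions M.
Decompose succ/1: h(d) = T.
Bind T := h(d). Substituting into the earlier bindings gives Z := branch(h(d), succ(2), branch(h(d), h(d), 2)), S := branch(d, h(d), branch(h(d), succ(2), branch(h(d), h(d), 2))), M := h(branch(d, h(d), branch(h(d), succ(2), branch(h(d), h(d), 2)))).
MGU = { Z -> branch(h(d), succ(2), branch(h(d), h(d), 2)), S -> branch(d, h(d), branch(h(d), succ(2), branch(h(d), h(d), 2))), X1 -> h(d), M -> h(branch(d, h(d), branch(h(d), succ(2), branch(h(d), h(d), 2)))), T -> h(d) }, so Z -> branch(h(d), succ(2), branch(h(d), h(d), 2)).

branch(h(d), succ(2), branch(h(d), h(d), 2))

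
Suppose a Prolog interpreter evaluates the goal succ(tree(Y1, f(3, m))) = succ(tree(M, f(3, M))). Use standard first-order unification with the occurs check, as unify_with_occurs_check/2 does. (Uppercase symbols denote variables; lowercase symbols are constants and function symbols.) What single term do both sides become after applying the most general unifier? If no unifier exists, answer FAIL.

succ(tree(m, f(3, m)))

Decompose succ/1: tree(Y1, f(3, m)) = tree(M, f(3, M)).
Decompose tree/2: Y1 = M,  f(3, m) = f(3, M).
Bind Y1 := M; no other remaining equation mentions Y1.
Decompose f/2: 3 = 3,  m = M.
Delete trivial equation 3 = 3.
Bind M := m. Substituting into the earlier binding gives Y1 := m.
Applying the MGU to either side gives succ(tree(m, f(3, m))).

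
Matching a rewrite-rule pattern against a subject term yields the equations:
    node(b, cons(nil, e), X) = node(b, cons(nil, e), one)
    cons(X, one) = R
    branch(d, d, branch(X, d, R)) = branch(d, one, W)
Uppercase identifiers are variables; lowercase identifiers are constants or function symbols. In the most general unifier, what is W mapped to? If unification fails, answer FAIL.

Decompose node/3: b = b,  cons(nil, e) = cons(nil, e),  X = one.
Delete trivial equation b = b.
Delete trivial equation cons(nil, e) = cons(nil, e).
Bind X := one; substituting into the remaining equations gives: cons(one, one) = R,  branch(d, d, branch(one, d, R)) = branch(d, one, W).
Bind R := cons(one, one); substituting into the remaining equation gives: branch(d, d, branch(one, d, cons(one, one))) = branch(d, one, W).
Decompose branch/3: d = d,  d = one,  branch(one, d, cons(one, one)) = W.
Delete trivial equation d = d.
Clash: constants d and one differ; no unifier exists.

FAIL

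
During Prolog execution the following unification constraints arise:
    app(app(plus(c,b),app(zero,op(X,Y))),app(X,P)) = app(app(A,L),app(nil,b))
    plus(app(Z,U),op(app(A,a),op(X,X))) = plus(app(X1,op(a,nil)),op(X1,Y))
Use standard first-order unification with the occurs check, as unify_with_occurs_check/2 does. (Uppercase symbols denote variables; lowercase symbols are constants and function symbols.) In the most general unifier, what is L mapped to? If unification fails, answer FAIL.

Decompose app/2: app(plus(c,b),app(zero,op(X,Y))) = app(A,L),  app(X,P) = app(nil,b).
Decompose app/2: plus(c,b) = A,  app(zero,op(X,Y)) = L.
Bind A := plus(c,b); substituting into the one remaining equation that mentions A gives: plus(app(Z,U),op(app(plus(c,b),a),op(X,X))) = plus(app(X1,op(a,nil)),op(X1,Y)).
Bind L := app(zero,op(X,Y)); no other remaining equation mentions L.
Decompose app/2: X = nil,  P = b.
Bind X := nil; substituting into the one remaining equation that mentions X gives: plus(app(Z,U),op(app(plus(c,b),a),op(nil,nil))) = plus(app(X1,op(a,nil)),op(X1,Y)). Substituting into the earlier binding gives L := app(zero,op(nil,Y)).
Bind P := b; no other remaining equation mentions P.
Decompose plus/2: app(Z,U) = app(X1,op(a,nil)),  op(app(plus(c,b),a),op(nil,nil)) = op(X1,Y).
Decompose app/2: Z = X1,  U = op(a,nil).
Bind Z := X1; no other remaining equation mentions Z.
Bind U := op(a,nil); no other remaining equation mentions U.
Decompose op/2: app(plus(c,b),a) = X1,  op(nil,nil) = Y.
Bind X1 := app(plus(c,b),a); no other remaining equation mentions X1. Substituting into the earlier binding gives Z := app(plus(c,b),a).
Bind Y := op(nil,nil). Substituting into the earlier binding gives L := app(zero,op(nil,op(nil,nil))).
MGU = { A -> plus(c,b), L -> app(zero,op(nil,op(nil,nil))), X -> nil, P -> b, Z -> app(plus(c,b),a), U -> op(a,nil), X1 -> app(plus(c,b),a), Y -> op(nil,nil) }, so L -> app(zero,op(nil,op(nil,nil))).

app(zero,op(nil,op(nil,nil)))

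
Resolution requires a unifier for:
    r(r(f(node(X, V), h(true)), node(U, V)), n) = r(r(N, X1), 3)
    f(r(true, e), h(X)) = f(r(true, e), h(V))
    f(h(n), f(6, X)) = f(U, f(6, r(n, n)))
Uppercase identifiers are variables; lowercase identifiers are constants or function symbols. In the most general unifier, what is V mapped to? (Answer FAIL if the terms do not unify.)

FAIL

Decompose r/2: r(f(node(X, V), h(true)), node(U, V)) = r(N, X1),  n = 3.
Decompose r/2: f(node(X, V), h(true)) = N,  node(U, V) = X1.
Bind N := f(node(X, V), h(true)); no other remaining equation mentions N.
Bind X1 := node(U, V); no other remaining equation mentions X1.
Clash: constants n and 3 differ; no unifier exists.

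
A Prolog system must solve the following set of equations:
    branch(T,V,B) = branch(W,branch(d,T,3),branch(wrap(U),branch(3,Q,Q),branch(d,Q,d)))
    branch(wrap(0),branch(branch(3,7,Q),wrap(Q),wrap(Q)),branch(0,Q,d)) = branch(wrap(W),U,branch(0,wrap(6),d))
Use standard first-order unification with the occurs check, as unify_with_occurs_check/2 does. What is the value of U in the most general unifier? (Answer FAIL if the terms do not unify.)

branch(branch(3,7,wrap(6)),wrap(wrap(6)),wrap(wrap(6)))

Decompose branch/3: T = W,  V = branch(d,T,3),  B = branch(wrap(U),branch(3,Q,Q),branch(d,Q,d)).
Bind T := W; substituting into the one remaining equation that mentions T gives: V = branch(d,W,3).
Bind V := branch(d,W,3); no other remaining equation mentions V.
Bind B := branch(wrap(U),branch(3,Q,Q),branch(d,Q,d)); no other remaining equation mentions B.
Decompose branch/3: wrap(0) = wrap(W),  branch(branch(3,7,Q),wrap(Q),wrap(Q)) = U,  branch(0,Q,d) = branch(0,wrap(6),d).
Decompose wrap/1: 0 = W.
Bind W := 0; no other remaining equation mentions W. Substituting into the earlier bindings gives T := 0, V := branch(d,0,3).
Bind U := branch(branch(3,7,Q),wrap(Q),wrap(Q)); no other remaining equation mentions U. Substituting into the earlier binding gives B := branch(wrap(branch(branch(3,7,Q),wrap(Q),wrap(Q))),branch(3,Q,Q),branch(d,Q,d)).
Decompose branch/3: 0 = 0,  Q = wrap(6),  d = d.
Delete trivial equation 0 = 0.
Bind Q := wrap(6); no other remaining equation mentions Q. Substituting into the earlier bindings gives B := branch(wrap(branch(branch(3,7,wrap(6)),wrap(wrap(6)),wrap(wrap(6)))),branch(3,wrap(6),wrap(6)),branch(d,wrap(6),d)), U := branch(branch(3,7,wrap(6)),wrap(wrap(6)),wrap(wrap(6))).
Delete trivial equation d = d.
MGU = { T = 0, V = branch(d,0,3), B = branch(wrap(branch(branch(3,7,wrap(6)),wrap(wrap(6)),wrap(wrap(6)))),branch(3,wrap(6),wrap(6)),branch(d,wrap(6),d)), W = 0, U = branch(branch(3,7,wrap(6)),wrap(wrap(6)),wrap(wrap(6))), Q = wrap(6) }, so U = branch(branch(3,7,wrap(6)),wrap(wrap(6)),wrap(wrap(6))).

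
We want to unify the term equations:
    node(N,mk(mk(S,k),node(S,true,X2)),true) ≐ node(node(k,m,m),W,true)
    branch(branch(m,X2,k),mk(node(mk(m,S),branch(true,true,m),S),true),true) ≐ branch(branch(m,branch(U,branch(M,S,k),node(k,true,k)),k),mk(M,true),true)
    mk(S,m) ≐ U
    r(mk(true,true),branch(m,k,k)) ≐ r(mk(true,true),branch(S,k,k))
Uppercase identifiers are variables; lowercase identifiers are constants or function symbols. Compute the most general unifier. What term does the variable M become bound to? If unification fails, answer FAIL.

Decompose node/3: N ≐ node(k,m,m),  mk(mk(S,k),node(S,true,X2)) ≐ W,  true ≐ true.
Bind N := node(k,m,m); no other remaining equation mentions N.
Bind W := mk(mk(S,k),node(S,true,X2)); no other remaining equation mentions W.
Delete trivial equation true ≐ true.
Decompose branch/3: branch(m,X2,k) ≐ branch(m,branch(U,branch(M,S,k),node(k,true,k)),k),  mk(node(mk(m,S),branch(true,true,m),S),true) ≐ mk(M,true),  true ≐ true.
Decompose branch/3: m ≐ m,  X2 ≐ branch(U,branch(M,S,k),node(k,true,k)),  k ≐ k.
Delete trivial equation m ≐ m.
Bind X2 := branch(U,branch(M,S,k),node(k,true,k)); no other remaining equation mentions X2. Substituting into the earlier binding gives W := mk(mk(S,k),node(S,true,branch(U,branch(M,S,k),node(k,true,k)))).
Delete trivial equation k ≐ k.
Decompose mk/2: node(mk(m,S),branch(true,true,m),S) ≐ M,  true ≐ true.
Bind M := node(mk(m,S),branch(true,true,m),S); no other remaining equation mentions M. Substituting into the earlier bindings gives W := mk(mk(S,k),node(S,true,branch(U,branch(node(mk(m,S),branch(true,true,m),S),S,k),node(k,true,k)))), X2 := branch(U,branch(node(mk(m,S),branch(true,true,m),S),S,k),node(k,true,k)).
Delete trivial equation true ≐ true.
Delete trivial equation true ≐ true.
Bind U := mk(S,m); no other remaining equation mentions U. Substituting into the earlier bindings gives W := mk(mk(S,k),node(S,true,branch(mk(S,m),branch(node(mk(m,S),branch(true,true,m),S),S,k),node(k,true,k)))), X2 := branch(mk(S,m),branch(node(mk(m,S),branch(true,true,m),S),S,k),node(k,true,k)).
Decompose r/2: mk(true,true) ≐ mk(true,true),  branch(m,k,k) ≐ branch(S,k,k).
Delete trivial equation mk(true,true) ≐ mk(true,true).
Decompose branch/3: m ≐ S,  k ≐ k,  k ≐ k.
Bind S := m; no other remaining equation mentions S. Substituting into the earlier bindings gives W := mk(mk(m,k),node(m,true,branch(mk(m,m),branch(node(mk(m,m),branch(true,true,m),m),m,k),node(k,true,k)))), X2 := branch(mk(m,m),branch(node(mk(m,m),branch(true,true,m),m),m,k),node(k,true,k)), M := node(mk(m,m),branch(true,true,m),m), U := mk(m,m).
Delete trivial equation k ≐ k.
Delete trivial equation k ≐ k.
MGU = { N -> node(k,m,m), W -> mk(mk(m,k),node(m,true,branch(mk(m,m),branch(node(mk(m,m),branch(true,true,m),m),m,k),node(k,true,k)))), X2 -> branch(mk(m,m),branch(node(mk(m,m),branch(true,true,m),m),m,k),node(k,true,k)), M -> node(mk(m,m),branch(true,true,m),m), U -> mk(m,m), S -> m }, so M -> node(mk(m,m),branch(true,true,m),m).

node(mk(m,m),branch(true,true,m),m)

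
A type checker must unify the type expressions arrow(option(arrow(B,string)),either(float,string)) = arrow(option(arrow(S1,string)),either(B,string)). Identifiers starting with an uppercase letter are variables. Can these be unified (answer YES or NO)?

Decompose arrow/2: option(arrow(B,string)) = option(arrow(S1,string)),  either(float,string) = either(B,string).
Decompose option/1: arrow(B,string) = arrow(S1,string).
Decompose arrow/2: B = S1,  string = string.
Bind B := S1; substituting into the one remaining equation that mentions B gives: either(float,string) = either(S1,string).
Delete trivial equation string = string.
Decompose either/2: float = S1,  string = string.
Bind S1 := float; no other remaining equation mentions S1. Substituting into the earlier binding gives B := float.
Delete trivial equation string = string.
No equations remain and no clash or occurs-check failure arose, so a unifier exists.

YES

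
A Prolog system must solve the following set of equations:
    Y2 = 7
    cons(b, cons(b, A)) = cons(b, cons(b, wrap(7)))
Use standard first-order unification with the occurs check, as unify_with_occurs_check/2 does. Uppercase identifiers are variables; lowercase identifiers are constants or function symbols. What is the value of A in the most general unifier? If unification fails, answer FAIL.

Bind Y2 := 7; no other remaining equation mentions Y2.
Decompose cons/2: b = b,  cons(b, A) = cons(b, wrap(7)).
Delete trivial equation b = b.
Decompose cons/2: b = b,  A = wrap(7).
Delete trivial equation b = b.
Bind A := wrap(7).
MGU = { Y2 ↦ 7, A ↦ wrap(7) }, so A ↦ wrap(7).

wrap(7)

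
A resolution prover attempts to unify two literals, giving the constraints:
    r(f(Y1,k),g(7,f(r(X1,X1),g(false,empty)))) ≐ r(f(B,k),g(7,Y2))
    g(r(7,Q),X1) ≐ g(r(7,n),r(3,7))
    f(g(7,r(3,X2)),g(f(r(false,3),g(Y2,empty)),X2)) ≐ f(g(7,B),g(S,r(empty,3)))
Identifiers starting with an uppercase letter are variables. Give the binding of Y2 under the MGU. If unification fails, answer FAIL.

f(r(r(3,7),r(3,7)),g(false,empty))

Decompose r/2: f(Y1,k) ≐ f(B,k),  g(7,f(r(X1,X1),g(false,empty))) ≐ g(7,Y2).
Decompose f/2: Y1 ≐ B,  k ≐ k.
Bind Y1 := B; no other remaining equation mentions Y1.
Delete trivial equation k ≐ k.
Decompose g/2: 7 ≐ 7,  f(r(X1,X1),g(false,empty)) ≐ Y2.
Delete trivial equation 7 ≐ 7.
Bind Y2 := f(r(X1,X1),g(false,empty)); substituting into the one remaining equation that mentions Y2 gives: f(g(7,r(3,X2)),g(f(r(false,3),g(f(r(X1,X1),g(false,empty)),empty)),X2)) ≐ f(g(7,B),g(S,r(empty,3))).
Decompose g/2: r(7,Q) ≐ r(7,n),  X1 ≐ r(3,7).
Decompose r/2: 7 ≐ 7,  Q ≐ n.
Delete trivial equation 7 ≐ 7.
Bind Q := n; no other remaining equation mentions Q.
Bind X1 := r(3,7); substituting into the remaining equation gives: f(g(7,r(3,X2)),g(f(r(false,3),g(f(r(r(3,7),r(3,7)),g(false,empty)),empty)),X2)) ≐ f(g(7,B),g(S,r(empty,3))). Substituting into the earlier binding gives Y2 := f(r(r(3,7),r(3,7)),g(false,empty)).
Decompose f/2: g(7,r(3,X2)) ≐ g(7,B),  g(f(r(false,3),g(f(r(r(3,7),r(3,7)),g(false,empty)),empty)),X2) ≐ g(S,r(empty,3)).
Decompose g/2: 7 ≐ 7,  r(3,X2) ≐ B.
Delete trivial equation 7 ≐ 7.
Bind B := r(3,X2); no other remaining equation mentions B. Substituting into the earlier binding gives Y1 := r(3,X2).
Decompose g/2: f(r(false,3),g(f(r(r(3,7),r(3,7)),g(false,empty)),empty)) ≐ S,  X2 ≐ r(empty,3).
Bind S := f(r(false,3),g(f(r(r(3,7),r(3,7)),g(false,empty)),empty)); no other remaining equation mentions S.
Bind X2 := r(empty,3). Substituting into the earlier bindings gives Y1 := r(3,r(empty,3)), B := r(3,r(empty,3)).
MGU = { Y1 := r(3,r(empty,3)), Y2 := f(r(r(3,7),r(3,7)),g(false,empty)), Q := n, X1 := r(3,7), B := r(3,r(empty,3)), S := f(r(false,3),g(f(r(r(3,7),r(3,7)),g(false,empty)),empty)), X2 := r(empty,3) }, so Y2 := f(r(r(3,7),r(3,7)),g(false,empty)).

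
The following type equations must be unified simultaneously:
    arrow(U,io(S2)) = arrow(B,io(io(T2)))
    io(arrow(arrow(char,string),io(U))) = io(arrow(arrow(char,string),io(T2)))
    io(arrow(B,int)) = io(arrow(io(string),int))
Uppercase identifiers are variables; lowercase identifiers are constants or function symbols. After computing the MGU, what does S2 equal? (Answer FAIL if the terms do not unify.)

Decompose arrow/2: U = B,  io(S2) = io(io(T2)).
Bind U := B; substituting into the one remaining equation that mentions U gives: io(arrow(arrow(char,string),io(B))) = io(arrow(arrow(char,string),io(T2))).
Decompose io/1: S2 = io(T2).
Bind S2 := io(T2); no other remaining equation mentions S2.
Decompose io/1: arrow(arrow(char,string),io(B)) = arrow(arrow(char,string),io(T2)).
Decompose arrow/2: arrow(char,string) = arrow(char,string),  io(B) = io(T2).
Delete trivial equation arrow(char,string) = arrow(char,string).
Decompose io/1: B = T2.
Bind B := T2; substituting into the remaining equation gives: io(arrow(T2,int)) = io(arrow(io(string),int)). Substituting into the earlier binding gives U := T2.
Decompose io/1: arrow(T2,int) = arrow(io(string),int).
Decompose arrow/2: T2 = io(string),  int = int.
Bind T2 := io(string); no other remaining equation mentions T2. Substituting into the earlier bindings gives U := io(string), S2 := io(io(string)), B := io(string).
Delete trivial equation int = int.
MGU = { U -> io(string), S2 -> io(io(string)), B -> io(string), T2 -> io(string) }, so S2 -> io(io(string)).

io(io(string))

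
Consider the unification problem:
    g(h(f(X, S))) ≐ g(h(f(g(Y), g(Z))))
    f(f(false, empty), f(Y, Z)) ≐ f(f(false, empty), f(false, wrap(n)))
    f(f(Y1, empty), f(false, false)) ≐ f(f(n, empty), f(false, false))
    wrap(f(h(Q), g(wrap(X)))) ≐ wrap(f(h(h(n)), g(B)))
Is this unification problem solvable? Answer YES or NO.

Decompose g/1: h(f(X, S)) ≐ h(f(g(Y), g(Z))).
Decompose h/1: f(X, S) ≐ f(g(Y), g(Z)).
Decompose f/2: X ≐ g(Y),  S ≐ g(Z).
Bind X := g(Y); substituting into the one remaining equation that mentions X gives: wrap(f(h(Q), g(wrap(g(Y))))) ≐ wrap(f(h(h(n)), g(B))).
Bind S := g(Z); no other remaining equation mentions S.
Decompose f/2: f(false, empty) ≐ f(false, empty),  f(Y, Z) ≐ f(false, wrap(n)).
Delete trivial equation f(false, empty) ≐ f(false, empty).
Decompose f/2: Y ≐ false,  Z ≐ wrap(n).
Bind Y := false; substituting into the one remaining equation that mentions Y gives: wrap(f(h(Q), g(wrap(g(false))))) ≐ wrap(f(h(h(n)), g(B))). Substituting into the earlier binding gives X := g(false).
Bind Z := wrap(n); no other remaining equation mentions Z. Substituting into the earlier binding gives S := g(wrap(n)).
Decompose f/2: f(Y1, empty) ≐ f(n, empty),  f(false, false) ≐ f(false, false).
Decompose f/2: Y1 ≐ n,  empty ≐ empty.
Bind Y1 := n; no other remaining equation mentions Y1.
Delete trivial equation empty ≐ empty.
Delete trivial equation f(false, false) ≐ f(false, false).
Decompose wrap/1: f(h(Q), g(wrap(g(false)))) ≐ f(h(h(n)), g(B)).
Decompose f/2: h(Q) ≐ h(h(n)),  g(wrap(g(false))) ≐ g(B).
Decompose h/1: Q ≐ h(n).
Bind Q := h(n); no other remaining equation mentions Q.
Decompose g/1: wrap(g(false)) ≐ B.
Bind B := wrap(g(false)).
No equations remain and no clash or occurs-check failure arose, so a unifier exists.

YES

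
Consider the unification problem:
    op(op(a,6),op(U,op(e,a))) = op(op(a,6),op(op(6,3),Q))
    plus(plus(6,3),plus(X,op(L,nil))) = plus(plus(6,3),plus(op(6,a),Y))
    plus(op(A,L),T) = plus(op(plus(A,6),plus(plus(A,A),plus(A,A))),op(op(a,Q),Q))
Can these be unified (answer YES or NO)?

Decompose op/2: op(a,6) = op(a,6),  op(U,op(e,a)) = op(op(6,3),Q).
Delete trivial equation op(a,6) = op(a,6).
Decompose op/2: U = op(6,3),  op(e,a) = Q.
Bind U := op(6,3); no other remaining equation mentions U.
Bind Q := op(e,a); substituting into the one remaining equation that mentions Q gives: plus(op(A,L),T) = plus(op(plus(A,6),plus(plus(A,A),plus(A,A))),op(op(a,op(e,a)),op(e,a))).
Decompose plus/2: plus(6,3) = plus(6,3),  plus(X,op(L,nil)) = plus(op(6,a),Y).
Delete trivial equation plus(6,3) = plus(6,3).
Decompose plus/2: X = op(6,a),  op(L,nil) = Y.
Bind X := op(6,a); no other remaining equation mentions X.
Bind Y := op(L,nil); no other remaining equation mentions Y.
Decompose plus/2: op(A,L) = op(plus(A,6),plus(plus(A,A),plus(A,A))),  T = op(op(a,op(e,a)),op(e,a)).
Decompose op/2: A = plus(A,6),  L = plus(plus(A,A),plus(A,A)).
Occurs check fails: A occurs in plus(A,6); the equation A = plus(A,6) has no finite solution.

NO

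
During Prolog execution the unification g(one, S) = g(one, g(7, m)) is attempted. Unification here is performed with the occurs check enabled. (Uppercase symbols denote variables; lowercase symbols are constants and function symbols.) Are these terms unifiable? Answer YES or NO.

YES

Decompose g/2: one = one,  S = g(7, m).
Delete trivial equation one = one.
Bind S := g(7, m).
No equations remain and no clash or occurs-check failure arose, so a unifier exists.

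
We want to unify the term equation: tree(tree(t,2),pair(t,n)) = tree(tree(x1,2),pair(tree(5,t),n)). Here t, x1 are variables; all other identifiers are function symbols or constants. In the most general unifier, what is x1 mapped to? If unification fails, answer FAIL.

Decompose tree/2: tree(t,2) = tree(x1,2),  pair(t,n) = pair(tree(5,t),n).
Decompose tree/2: t = x1,  2 = 2.
Bind t := x1; substituting into the one remaining equation that mentions t gives: pair(x1,n) = pair(tree(5,x1),n).
Delete trivial equation 2 = 2.
Decompose pair/2: x1 = tree(5,x1),  n = n.
Occurs check fails: x1 occurs in tree(5,x1); the equation x1 = tree(5,x1) has no finite solution.

FAIL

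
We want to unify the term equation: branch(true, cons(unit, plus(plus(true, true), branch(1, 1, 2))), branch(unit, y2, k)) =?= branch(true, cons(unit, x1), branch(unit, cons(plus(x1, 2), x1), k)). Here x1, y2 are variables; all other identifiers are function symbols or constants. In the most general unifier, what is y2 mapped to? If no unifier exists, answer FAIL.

Decompose branch/3: true =?= true,  cons(unit, plus(plus(true, true), branch(1, 1, 2))) =?= cons(unit, x1),  branch(unit, y2, k) =?= branch(unit, cons(plus(x1, 2), x1), k).
Delete trivial equation true =?= true.
Decompose cons/2: unit =?= unit,  plus(plus(true, true), branch(1, 1, 2)) =?= x1.
Delete trivial equation unit =?= unit.
Bind x1 := plus(plus(true, true), branch(1, 1, 2)); substituting into the remaining equation gives: branch(unit, y2, k) =?= branch(unit, cons(plus(plus(plus(true, true), branch(1, 1, 2)), 2), plus(plus(true, true), branch(1, 1, 2))), k).
Decompose branch/3: unit =?= unit,  y2 =?= cons(plus(plus(plus(true, true), branch(1, 1, 2)), 2), plus(plus(true, true), branch(1, 1, 2))),  k =?= k.
Delete trivial equation unit =?= unit.
Bind y2 := cons(plus(plus(plus(true, true), branch(1, 1, 2)), 2), plus(plus(true, true), branch(1, 1, 2))); no other remaining equation mentions y2.
Delete trivial equation k =?= k.
MGU = { x1 := plus(plus(true, true), branch(1, 1, 2)), y2 := cons(plus(plus(plus(true, true), branch(1, 1, 2)), 2), plus(plus(true, true), branch(1, 1, 2))) }, so y2 := cons(plus(plus(plus(true, true), branch(1, 1, 2)), 2), plus(plus(true, true), branch(1, 1, 2))).

cons(plus(plus(plus(true, true), branch(1, 1, 2)), 2), plus(plus(true, true), branch(1, 1, 2)))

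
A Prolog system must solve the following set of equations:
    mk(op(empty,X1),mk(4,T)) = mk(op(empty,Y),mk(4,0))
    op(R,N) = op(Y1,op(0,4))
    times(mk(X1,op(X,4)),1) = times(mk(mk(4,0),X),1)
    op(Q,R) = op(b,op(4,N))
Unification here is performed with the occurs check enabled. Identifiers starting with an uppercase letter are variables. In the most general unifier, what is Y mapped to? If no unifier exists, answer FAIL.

Decompose mk/2: op(empty,X1) = op(empty,Y),  mk(4,T) = mk(4,0).
Decompose op/2: empty = empty,  X1 = Y.
Delete trivial equation empty = empty.
Bind X1 := Y; substituting into the one remaining equation that mentions X1 gives: times(mk(Y,op(X,4)),1) = times(mk(mk(4,0),X),1).
Decompose mk/2: 4 = 4,  T = 0.
Delete trivial equation 4 = 4.
Bind T := 0; no other remaining equation mentions T.
Decompose op/2: R = Y1,  N = op(0,4).
Bind R := Y1; substituting into the one remaining equation that mentions R gives: op(Q,Y1) = op(b,op(4,N)).
Bind N := op(0,4); substituting into the one remaining equation that mentions N gives: op(Q,Y1) = op(b,op(4,op(0,4))).
Decompose times/2: mk(Y,op(X,4)) = mk(mk(4,0),X),  1 = 1.
Decompose mk/2: Y = mk(4,0),  op(X,4) = X.
Bind Y := mk(4,0); no other remaining equation mentions Y. Substituting into the earlier binding gives X1 := mk(4,0).
Occurs check fails: X occurs in op(X,4); the equation X = op(X,4) has no finite solution.

FAIL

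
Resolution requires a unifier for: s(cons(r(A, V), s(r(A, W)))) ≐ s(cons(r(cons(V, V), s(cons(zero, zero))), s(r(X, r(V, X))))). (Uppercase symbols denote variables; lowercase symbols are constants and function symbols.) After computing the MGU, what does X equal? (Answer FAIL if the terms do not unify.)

Decompose s/1: cons(r(A, V), s(r(A, W))) ≐ cons(r(cons(V, V), s(cons(zero, zero))), s(r(X, r(V, X)))).
Decompose cons/2: r(A, V) ≐ r(cons(V, V), s(cons(zero, zero))),  s(r(A, W)) ≐ s(r(X, r(V, X))).
Decompose r/2: A ≐ cons(V, V),  V ≐ s(cons(zero, zero)).
Bind A := cons(V, V); substituting into the one remaining equation that mentions A gives: s(r(cons(V, V), W)) ≐ s(r(X, r(V, X))).
Bind V := s(cons(zero, zero)); substituting into the remaining equation gives: s(r(cons(s(cons(zero, zero)), s(cons(zero, zero))), W)) ≐ s(r(X, r(s(cons(zero, zero)), X))). Substituting into the earlier binding gives A := cons(s(cons(zero, zero)), s(cons(zero, zero))).
Decompose s/1: r(cons(s(cons(zero, zero)), s(cons(zero, zero))), W) ≐ r(X, r(s(cons(zero, zero)), X)).
Decompose r/2: cons(s(cons(zero, zero)), s(cons(zero, zero))) ≐ X,  W ≐ r(s(cons(zero, zero)), X).
Bind X := cons(s(cons(zero, zero)), s(cons(zero, zero))); substituting into the remaining equation gives: W ≐ r(s(cons(zero, zero)), cons(s(cons(zero, zero)), s(cons(zero, zero)))).
Bind W := r(s(cons(zero, zero)), cons(s(cons(zero, zero)), s(cons(zero, zero)))).
MGU = { A := cons(s(cons(zero, zero)), s(cons(zero, zero))), V := s(cons(zero, zero)), X := cons(s(cons(zero, zero)), s(cons(zero, zero))), W := r(s(cons(zero, zero)), cons(s(cons(zero, zero)), s(cons(zero, zero)))) }, so X := cons(s(cons(zero, zero)), s(cons(zero, zero))).

cons(s(cons(zero, zero)), s(cons(zero, zero)))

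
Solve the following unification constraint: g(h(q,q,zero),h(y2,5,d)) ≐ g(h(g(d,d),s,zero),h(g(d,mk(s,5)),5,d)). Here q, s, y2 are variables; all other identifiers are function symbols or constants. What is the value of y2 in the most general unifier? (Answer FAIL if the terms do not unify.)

g(d,mk(g(d,d),5))

Decompose g/2: h(q,q,zero) ≐ h(g(d,d),s,zero),  h(y2,5,d) ≐ h(g(d,mk(s,5)),5,d).
Decompose h/3: q ≐ g(d,d),  q ≐ s,  zero ≐ zero.
Bind q := g(d,d); substituting into the one remaining equation that mentions q gives: g(d,d) ≐ s.
Bind s := g(d,d); substituting into the one remaining equation that mentions s gives: h(y2,5,d) ≐ h(g(d,mk(g(d,d),5)),5,d).
Delete trivial equation zero ≐ zero.
Decompose h/3: y2 ≐ g(d,mk(g(d,d),5)),  5 ≐ 5,  d ≐ d.
Bind y2 := g(d,mk(g(d,d),5)); no other remaining equation mentions y2.
Delete trivial equation 5 ≐ 5.
Delete trivial equation d ≐ d.
MGU = { q := g(d,d), s := g(d,d), y2 := g(d,mk(g(d,d),5)) }, so y2 := g(d,mk(g(d,d),5)).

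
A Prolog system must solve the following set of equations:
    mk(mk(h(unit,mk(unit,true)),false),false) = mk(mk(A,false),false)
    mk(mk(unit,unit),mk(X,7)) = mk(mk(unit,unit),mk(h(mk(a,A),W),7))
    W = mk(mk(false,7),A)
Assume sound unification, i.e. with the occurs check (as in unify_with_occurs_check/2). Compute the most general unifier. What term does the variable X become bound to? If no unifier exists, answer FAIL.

Decompose mk/2: mk(h(unit,mk(unit,true)),false) = mk(A,false),  false = false.
Decompose mk/2: h(unit,mk(unit,true)) = A,  false = false.
Bind A := h(unit,mk(unit,true)); substituting into the 2 remaining equations that mention A gives: mk(mk(unit,unit),mk(X,7)) = mk(mk(unit,unit),mk(h(mk(a,h(unit,mk(unit,true))),W),7)),  W = mk(mk(false,7),h(unit,mk(unit,true))).
Delete trivial equation false = false.
Delete trivial equation false = false.
Decompose mk/2: mk(unit,unit) = mk(unit,unit),  mk(X,7) = mk(h(mk(a,h(unit,mk(unit,true))),W),7).
Delete trivial equation mk(unit,unit) = mk(unit,unit).
Decompose mk/2: X = h(mk(a,h(unit,mk(unit,true))),W),  7 = 7.
Bind X := h(mk(a,h(unit,mk(unit,true))),W); no other remaining equation mentions X.
Delete trivial equation 7 = 7.
Bind W := mk(mk(false,7),h(unit,mk(unit,true))). Substituting into the earlier binding gives X := h(mk(a,h(unit,mk(unit,true))),mk(mk(false,7),h(unit,mk(unit,true)))).
MGU = { A = h(unit,mk(unit,true)), X = h(mk(a,h(unit,mk(unit,true))),mk(mk(false,7),h(unit,mk(unit,true)))), W = mk(mk(false,7),h(unit,mk(unit,true))) }, so X = h(mk(a,h(unit,mk(unit,true))),mk(mk(false,7),h(unit,mk(unit,true)))).

h(mk(a,h(unit,mk(unit,true))),mk(mk(false,7),h(unit,mk(unit,true))))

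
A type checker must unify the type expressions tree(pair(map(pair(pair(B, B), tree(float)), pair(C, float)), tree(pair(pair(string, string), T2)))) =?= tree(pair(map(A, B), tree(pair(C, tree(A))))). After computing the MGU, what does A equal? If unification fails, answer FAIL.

pair(pair(pair(pair(string, string), float), pair(pair(string, string), float)), tree(float))

Decompose tree/1: pair(map(pair(pair(B, B), tree(float)), pair(C, float)), tree(pair(pair(string, string), T2))) =?= pair(map(A, B), tree(pair(C, tree(A)))).
Decompose pair/2: map(pair(pair(B, B), tree(float)), pair(C, float)) =?= map(A, B),  tree(pair(pair(string, string), T2)) =?= tree(pair(C, tree(A))).
Decompose map/2: pair(pair(B, B), tree(float)) =?= A,  pair(C, float) =?= B.
Bind A := pair(pair(B, B), tree(float)); substituting into the one remaining equation that mentions A gives: tree(pair(pair(string, string), T2)) =?= tree(pair(C, tree(pair(pair(B, B), tree(float))))).
Bind B := pair(C, float); substituting into the remaining equation gives: tree(pair(pair(string, string), T2)) =?= tree(pair(C, tree(pair(pair(pair(C, float), pair(C, float)), tree(float))))). Substituting into the earlier binding gives A := pair(pair(pair(C, float), pair(C, float)), tree(float)).
Decompose tree/1: pair(pair(string, string), T2) =?= pair(C, tree(pair(pair(pair(C, float), pair(C, float)), tree(float)))).
Decompose pair/2: pair(string, string) =?= C,  T2 =?= tree(pair(pair(pair(C, float), pair(C, float)), tree(float))).
Bind C := pair(string, string); substituting into the remaining equation gives: T2 =?= tree(pair(pair(pair(pair(string, string), float), pair(pair(string, string), float)), tree(float))). Substituting into the earlier bindings gives A := pair(pair(pair(pair(string, string), float), pair(pair(string, string), float)), tree(float)), B := pair(pair(string, string), float).
Bind T2 := tree(pair(pair(pair(pair(string, string), float), pair(pair(string, string), float)), tree(float))).
MGU = { A ↦ pair(pair(pair(pair(string, string), float), pair(pair(string, string), float)), tree(float)), B ↦ pair(pair(string, string), float), C ↦ pair(string, string), T2 ↦ tree(pair(pair(pair(pair(string, string), float), pair(pair(string, string), float)), tree(float))) }, so A ↦ pair(pair(pair(pair(string, string), float), pair(pair(string, string), float)), tree(float)).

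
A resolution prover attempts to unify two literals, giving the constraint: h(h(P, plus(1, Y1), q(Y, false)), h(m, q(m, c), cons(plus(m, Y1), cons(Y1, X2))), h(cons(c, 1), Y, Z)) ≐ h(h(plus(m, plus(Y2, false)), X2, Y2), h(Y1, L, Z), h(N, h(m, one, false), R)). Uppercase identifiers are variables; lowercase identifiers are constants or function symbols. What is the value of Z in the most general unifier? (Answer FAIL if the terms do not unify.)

cons(plus(m, m), cons(m, plus(1, m)))

Decompose h/3: h(P, plus(1, Y1), q(Y, false)) ≐ h(plus(m, plus(Y2, false)), X2, Y2),  h(m, q(m, c), cons(plus(m, Y1), cons(Y1, X2))) ≐ h(Y1, L, Z),  h(cons(c, 1), Y, Z) ≐ h(N, h(m, one, false), R).
Decompose h/3: P ≐ plus(m, plus(Y2, false)),  plus(1, Y1) ≐ X2,  q(Y, false) ≐ Y2.
Bind P := plus(m, plus(Y2, false)); no other remaining equation mentions P.
Bind X2 := plus(1, Y1); substituting into the one remaining equation that mentions X2 gives: h(m, q(m, c), cons(plus(m, Y1), cons(Y1, plus(1, Y1)))) ≐ h(Y1, L, Z).
Bind Y2 := q(Y, false); no other remaining equation mentions Y2. Substituting into the earlier binding gives P := plus(m, plus(q(Y, false), false)).
Decompose h/3: m ≐ Y1,  q(m, c) ≐ L,  cons(plus(m, Y1), cons(Y1, plus(1, Y1))) ≐ Z.
Bind Y1 := m; substituting into the one remaining equation that mentions Y1 gives: cons(plus(m, m), cons(m, plus(1, m))) ≐ Z. Substituting into the earlier binding gives X2 := plus(1, m).
Bind L := q(m, c); no other remaining equation mentions L.
Bind Z := cons(plus(m, m), cons(m, plus(1, m))); substituting into the remaining equation gives: h(cons(c, 1), Y, cons(plus(m, m), cons(m, plus(1, m)))) ≐ h(N, h(m, one, false), R).
Decompose h/3: cons(c, 1) ≐ N,  Y ≐ h(m, one, false),  cons(plus(m, m), cons(m, plus(1, m))) ≐ R.
Bind N := cons(c, 1); no other remaining equation mentions N.
Bind Y := h(m, one, false); no other remaining equation mentions Y. Substituting into the earlier bindings gives P := plus(m, plus(q(h(m, one, false), false), false)), Y2 := q(h(m, one, false), false).
Bind R := cons(plus(m, m), cons(m, plus(1, m))).
MGU = { P ↦ plus(m, plus(q(h(m, one, false), false), false)), X2 ↦ plus(1, m), Y2 ↦ q(h(m, one, false), false), Y1 ↦ m, L ↦ q(m, c), Z ↦ cons(plus(m, m), cons(m, plus(1, m))), N ↦ cons(c, 1), Y ↦ h(m, one, false), R ↦ cons(plus(m, m), cons(m, plus(1, m))) }, so Z ↦ cons(plus(m, m), cons(m, plus(1, m))).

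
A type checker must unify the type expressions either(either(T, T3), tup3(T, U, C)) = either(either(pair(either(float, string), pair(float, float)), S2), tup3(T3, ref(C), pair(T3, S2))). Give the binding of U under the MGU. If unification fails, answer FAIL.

Decompose either/2: either(T, T3) = either(pair(either(float, string), pair(float, float)), S2),  tup3(T, U, C) = tup3(T3, ref(C), pair(T3, S2)).
Decompose either/2: T = pair(either(float, string), pair(float, float)),  T3 = S2.
Bind T := pair(either(float, string), pair(float, float)); substituting into the one remaining equation that mentions T gives: tup3(pair(either(float, string), pair(float, float)), U, C) = tup3(T3, ref(C), pair(T3, S2)).
Bind T3 := S2; substituting into the remaining equation gives: tup3(pair(either(float, string), pair(float, float)), U, C) = tup3(S2, ref(C), pair(S2, S2)).
Decompose tup3/3: pair(either(float, string), pair(float, float)) = S2,  U = ref(C),  C = pair(S2, S2).
Bind S2 := pair(either(float, string), pair(float, float)); substituting into the one remaining equation that mentions S2 gives: C = pair(pair(either(float, string), pair(float, float)), pair(either(float, string), pair(float, float))). Substituting into the earlier binding gives T3 := pair(either(float, string), pair(float, float)).
Bind U := ref(C); no other remaining equation mentions U.
Bind C := pair(pair(either(float, string), pair(float, float)), pair(either(float, string), pair(float, float))). Substituting into the earlier binding gives U := ref(pair(pair(either(float, string), pair(float, float)), pair(either(float, string), pair(float, float)))).
MGU = { T := pair(either(float, string), pair(float, float)), T3 := pair(either(float, string), pair(float, float)), S2 := pair(either(float, string), pair(float, float)), U := ref(pair(pair(either(float, string), pair(float, float)), pair(either(float, string), pair(float, float)))), C := pair(pair(either(float, string), pair(float, float)), pair(either(float, string), pair(float, float))) }, so U := ref(pair(pair(either(float, string), pair(float, float)), pair(either(float, string), pair(float, float)))).

ref(pair(pair(either(float, string), pair(float, float)), pair(either(float, string), pair(float, float))))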